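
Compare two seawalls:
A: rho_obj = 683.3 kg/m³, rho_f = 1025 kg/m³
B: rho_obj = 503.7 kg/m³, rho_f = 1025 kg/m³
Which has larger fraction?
fraction(A) = 0.6666, fraction(B) = 0.4914. Answer: A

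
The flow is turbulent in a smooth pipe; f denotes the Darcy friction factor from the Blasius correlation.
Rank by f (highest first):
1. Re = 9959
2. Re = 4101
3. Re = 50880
Case 1: f = 0.03163
Case 2: f = 0.03949
Case 3: f = 0.02104
Ranking (highest first): 2, 1, 3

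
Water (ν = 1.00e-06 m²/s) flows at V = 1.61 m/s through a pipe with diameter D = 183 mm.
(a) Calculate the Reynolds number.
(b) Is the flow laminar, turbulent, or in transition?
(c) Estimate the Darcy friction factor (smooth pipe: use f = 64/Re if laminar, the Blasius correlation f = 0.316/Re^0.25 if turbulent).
(a) Re = V·D/ν = 1.61·0.183/1.00e-06 = 294630
(b) Flow regime: turbulent (Re > 4000)
(c) Friction factor: f = 0.316/Re^0.25 = 0.316/294630^0.25 = 0.01356 (Blasius is strictly valid for Re ≲ 1e5; used here as the smooth-pipe estimate the problem specifies)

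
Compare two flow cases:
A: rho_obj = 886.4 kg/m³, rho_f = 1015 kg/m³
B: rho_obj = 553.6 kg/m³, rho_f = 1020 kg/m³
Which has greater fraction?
fraction(A) = 0.8733, fraction(B) = 0.5427. Answer: A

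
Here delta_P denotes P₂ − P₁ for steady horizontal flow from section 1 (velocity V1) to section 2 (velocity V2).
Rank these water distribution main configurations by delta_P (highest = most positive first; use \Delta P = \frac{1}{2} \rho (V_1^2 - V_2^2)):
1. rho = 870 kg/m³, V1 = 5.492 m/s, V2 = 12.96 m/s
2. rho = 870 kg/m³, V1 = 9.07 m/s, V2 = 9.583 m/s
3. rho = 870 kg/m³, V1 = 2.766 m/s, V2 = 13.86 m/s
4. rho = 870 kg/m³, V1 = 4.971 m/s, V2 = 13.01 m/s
Case 1: delta_P = -59.94 kPa
Case 2: delta_P = -4.163 kPa
Case 3: delta_P = -80.24 kPa
Case 4: delta_P = -62.88 kPa
Ranking (highest first): 2, 1, 4, 3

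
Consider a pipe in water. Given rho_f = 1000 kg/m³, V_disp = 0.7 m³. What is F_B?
Formula: F_B = \rho_f g V_{disp}
F_B = 1000·9.81·0.7 = 6867 N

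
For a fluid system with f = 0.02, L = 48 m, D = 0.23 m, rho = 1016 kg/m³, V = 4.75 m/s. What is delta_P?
Formula: \Delta P = f \frac{L}{D} \frac{\rho V^2}{2}
delta_P = 0.02·(48/0.23)·0.5·1016·4.75²/1000 = 47.84 kPa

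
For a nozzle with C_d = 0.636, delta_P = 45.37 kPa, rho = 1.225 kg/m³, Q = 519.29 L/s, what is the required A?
Formula: Q = C_d A \sqrt{\frac{2 \Delta P}{\rho}}
Substituting knowns: 519.29 = 0.636·A·√(2·(45.37·1000)/1.225)·1000
Solving for A: A = (519.29/1000)/(0.636·√(2·(45.37·1000)/1.225)) = 0.003 m²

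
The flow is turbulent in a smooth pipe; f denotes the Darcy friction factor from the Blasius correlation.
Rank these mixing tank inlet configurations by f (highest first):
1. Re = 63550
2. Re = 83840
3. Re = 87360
Case 1: f = 0.0199
Case 2: f = 0.01857
Case 3: f = 0.01838
Ranking (highest first): 1, 2, 3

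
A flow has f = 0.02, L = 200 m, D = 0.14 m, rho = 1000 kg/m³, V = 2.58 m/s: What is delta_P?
Formula: \Delta P = f \frac{L}{D} \frac{\rho V^2}{2}
delta_P = 0.02·(200/0.14)·0.5·1000·2.58²/1000 = 95.09 kPa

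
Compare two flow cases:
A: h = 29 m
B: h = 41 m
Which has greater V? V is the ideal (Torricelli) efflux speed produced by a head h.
V(A) = 23.85 m/s, V(B) = 28.36 m/s. Answer: B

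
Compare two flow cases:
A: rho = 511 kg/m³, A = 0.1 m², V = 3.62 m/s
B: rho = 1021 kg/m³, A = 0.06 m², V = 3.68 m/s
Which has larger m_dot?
m_dot(A) = 185 kg/s, m_dot(B) = 225.4 kg/s. Answer: B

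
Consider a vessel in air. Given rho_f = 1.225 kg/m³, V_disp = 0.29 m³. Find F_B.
Formula: F_B = \rho_f g V_{disp}
F_B = 1.225·9.81·0.29 = 3.485 N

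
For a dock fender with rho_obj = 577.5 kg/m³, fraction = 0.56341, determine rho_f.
Formula: f_{sub} = \frac{\rho_{obj}}{\rho_f}
Substituting knowns: 0.56341 = 577.5/rho_f
Solving for rho_f: rho_f = 577.5/0.56341 = 1025 kg/m³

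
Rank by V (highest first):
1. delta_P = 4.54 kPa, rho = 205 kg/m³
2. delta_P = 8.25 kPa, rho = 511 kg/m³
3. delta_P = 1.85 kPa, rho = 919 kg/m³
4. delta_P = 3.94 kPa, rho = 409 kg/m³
Case 1: V = 6.655 m/s
Case 2: V = 5.682 m/s
Case 3: V = 2.007 m/s
Case 4: V = 4.389 m/s
Ranking (highest first): 1, 2, 4, 3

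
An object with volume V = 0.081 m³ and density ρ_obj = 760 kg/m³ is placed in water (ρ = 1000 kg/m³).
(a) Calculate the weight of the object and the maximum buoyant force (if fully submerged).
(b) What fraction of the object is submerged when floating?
(a) W=rho_obj*g*V=760*9.81*0.081=603.9 N; F_B(max)=rho*g*V=1000*9.81*0.081=794.6 N
(b) Floating fraction=rho_obj/rho=760/1000=0.760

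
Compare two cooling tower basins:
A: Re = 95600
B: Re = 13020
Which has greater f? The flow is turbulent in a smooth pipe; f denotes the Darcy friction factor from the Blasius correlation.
f(A) = 0.01797, f(B) = 0.02958. Answer: B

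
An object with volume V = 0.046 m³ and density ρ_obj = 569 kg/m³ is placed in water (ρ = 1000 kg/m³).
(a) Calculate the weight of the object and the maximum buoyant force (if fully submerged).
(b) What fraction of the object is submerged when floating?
(a) W=rho_obj*g*V=569*9.81*0.046=256.8 N; F_B(max)=rho*g*V=1000*9.81*0.046=451.3 N
(b) Floating fraction=rho_obj/rho=569/1000=0.569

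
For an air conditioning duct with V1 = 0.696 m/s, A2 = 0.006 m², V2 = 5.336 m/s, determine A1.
Formula: V_2 = \frac{A_1 V_1}{A_2}
Substituting knowns: 5.336 = A1·0.696/0.006
Solving for A1: A1 = 5.336·0.006/0.696 = 0.046 m²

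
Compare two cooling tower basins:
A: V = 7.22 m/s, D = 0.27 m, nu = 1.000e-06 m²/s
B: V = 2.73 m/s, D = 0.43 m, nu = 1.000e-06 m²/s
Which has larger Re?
Re(A) = 1.949e+06, Re(B) = 1.174e+06. Answer: A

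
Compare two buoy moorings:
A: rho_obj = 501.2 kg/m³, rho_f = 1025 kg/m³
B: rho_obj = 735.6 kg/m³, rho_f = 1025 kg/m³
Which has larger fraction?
fraction(A) = 0.489, fraction(B) = 0.7177. Answer: B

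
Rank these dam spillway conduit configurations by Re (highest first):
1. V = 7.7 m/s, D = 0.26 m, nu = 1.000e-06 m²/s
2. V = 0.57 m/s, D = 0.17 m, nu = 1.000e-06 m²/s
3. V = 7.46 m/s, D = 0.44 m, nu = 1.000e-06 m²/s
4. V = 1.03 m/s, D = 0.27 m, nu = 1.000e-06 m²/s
Case 1: Re = 2.002e+06
Case 2: Re = 96900
Case 3: Re = 3.282e+06
Case 4: Re = 278100
Ranking (highest first): 3, 1, 4, 2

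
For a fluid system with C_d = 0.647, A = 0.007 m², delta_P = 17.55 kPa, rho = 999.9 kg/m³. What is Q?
Formula: Q = C_d A \sqrt{\frac{2 \Delta P}{\rho}}
Q = 0.647·0.007·√(2·(17.55·1000)/999.9)·1000 = 26.83 L/s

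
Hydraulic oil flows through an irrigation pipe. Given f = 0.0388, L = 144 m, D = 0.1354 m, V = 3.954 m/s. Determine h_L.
Formula: h_L = f \frac{L}{D} \frac{V^2}{2g}
h_L = 0.0388·(144/0.1354)·3.954²/(2·9.81) = 32.88 m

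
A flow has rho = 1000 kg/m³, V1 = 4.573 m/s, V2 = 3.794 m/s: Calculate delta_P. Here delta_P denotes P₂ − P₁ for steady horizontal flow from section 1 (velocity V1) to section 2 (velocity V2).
Formula: \Delta P = \frac{1}{2} \rho (V_1^2 - V_2^2)
delta_P = 0.5·1000·(4.573² − 3.794²)/1000 = 3.259 kPa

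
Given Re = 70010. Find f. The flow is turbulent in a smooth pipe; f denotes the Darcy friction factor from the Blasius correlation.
Formula: f = \frac{0.316}{Re^{0.25}}
f = 0.316/70010^0.25 = 0.01943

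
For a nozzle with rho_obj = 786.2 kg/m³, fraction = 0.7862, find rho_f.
Formula: f_{sub} = \frac{\rho_{obj}}{\rho_f}
Substituting knowns: 0.7862 = 786.2/rho_f
Solving for rho_f: rho_f = 786.2/0.7862 = 1000 kg/m³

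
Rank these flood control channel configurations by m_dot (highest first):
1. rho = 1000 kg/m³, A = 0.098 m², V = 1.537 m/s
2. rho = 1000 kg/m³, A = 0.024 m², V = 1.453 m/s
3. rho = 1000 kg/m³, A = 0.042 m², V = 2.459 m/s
Case 1: m_dot = 150.6 kg/s
Case 2: m_dot = 34.87 kg/s
Case 3: m_dot = 103.3 kg/s
Ranking (highest first): 1, 3, 2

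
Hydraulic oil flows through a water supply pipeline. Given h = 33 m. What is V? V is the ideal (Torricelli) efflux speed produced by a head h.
Formula: V = \sqrt{2 g h}
V = √(2·9.81·33) = 25.45 m/s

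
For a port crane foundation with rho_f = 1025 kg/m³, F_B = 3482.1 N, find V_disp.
Formula: F_B = \rho_f g V_{disp}
Substituting knowns: 3482.1 = 1025·9.81·V_disp
Solving for V_disp: V_disp = 3482.1/(1025·9.81) = 0.3463 m³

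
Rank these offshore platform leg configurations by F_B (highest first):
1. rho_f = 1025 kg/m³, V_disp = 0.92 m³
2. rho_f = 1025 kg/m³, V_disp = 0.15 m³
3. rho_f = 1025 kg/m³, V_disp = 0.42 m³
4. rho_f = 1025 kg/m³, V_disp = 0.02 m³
Case 1: F_B = 9251 N
Case 2: F_B = 1508 N
Case 3: F_B = 4223 N
Case 4: F_B = 201.1 N
Ranking (highest first): 1, 3, 2, 4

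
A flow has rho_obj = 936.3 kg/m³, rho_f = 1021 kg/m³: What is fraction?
Formula: f_{sub} = \frac{\rho_{obj}}{\rho_f}
fraction = 936.3/1021 = 0.917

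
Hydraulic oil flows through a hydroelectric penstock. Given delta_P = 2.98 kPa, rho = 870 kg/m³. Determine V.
Formula: V = \sqrt{\frac{2 \Delta P}{\rho}}
V = √(2·(2.98·1000)/870) = 2.617 m/s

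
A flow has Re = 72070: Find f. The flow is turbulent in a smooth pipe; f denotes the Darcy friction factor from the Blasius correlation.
Formula: f = \frac{0.316}{Re^{0.25}}
f = 0.316/72070^0.25 = 0.01929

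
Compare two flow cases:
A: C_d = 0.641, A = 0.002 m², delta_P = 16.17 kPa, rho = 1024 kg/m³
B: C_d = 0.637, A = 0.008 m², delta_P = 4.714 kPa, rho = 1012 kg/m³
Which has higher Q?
Q(A) = 7.205 L/s, Q(B) = 15.55 L/s. Answer: B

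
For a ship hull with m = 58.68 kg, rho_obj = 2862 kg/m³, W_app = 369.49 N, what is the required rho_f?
Formula: W_{app} = mg\left(1 - \frac{\rho_f}{\rho_{obj}}\right)
Substituting knowns: 369.49 = 58.68·9.81·(1 − rho_f/2862)
Solving for rho_f: rho_f = 2862·(1 − 369.49/(58.68·9.81)) = 1025 kg/m³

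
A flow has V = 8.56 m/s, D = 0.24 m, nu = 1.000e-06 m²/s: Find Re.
Formula: Re = \frac{V D}{\nu}
Re = 8.56·0.24/1.000e-06 = 2.054e+06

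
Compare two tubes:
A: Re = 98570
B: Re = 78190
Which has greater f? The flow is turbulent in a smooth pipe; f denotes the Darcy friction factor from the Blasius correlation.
f(A) = 0.01783, f(B) = 0.0189. Answer: B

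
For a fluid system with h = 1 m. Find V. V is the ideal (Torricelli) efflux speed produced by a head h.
Formula: V = \sqrt{2 g h}
V = √(2·9.81·1) = 4.429 m/s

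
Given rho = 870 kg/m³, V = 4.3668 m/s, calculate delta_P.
Formula: V = \sqrt{\frac{2 \Delta P}{\rho}}
Substituting knowns: 4.3668 = √(2·(delta_P·1000)/870)
Solving for delta_P: delta_P = 4.3668²·870/2/1000 = 8.295 kPa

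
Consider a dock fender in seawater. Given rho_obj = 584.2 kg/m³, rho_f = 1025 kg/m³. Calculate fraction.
Formula: f_{sub} = \frac{\rho_{obj}}{\rho_f}
fraction = 584.2/1025 = 0.57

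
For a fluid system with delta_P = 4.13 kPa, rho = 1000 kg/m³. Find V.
Formula: V = \sqrt{\frac{2 \Delta P}{\rho}}
V = √(2·(4.13·1000)/1000) = 2.874 m/s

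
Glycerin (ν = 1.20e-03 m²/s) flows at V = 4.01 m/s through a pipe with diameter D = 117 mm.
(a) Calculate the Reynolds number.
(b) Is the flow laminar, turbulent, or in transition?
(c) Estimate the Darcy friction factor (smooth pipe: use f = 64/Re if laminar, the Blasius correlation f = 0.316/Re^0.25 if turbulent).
(a) Re = V·D/ν = 4.01·0.117/1.20e-03 = 390.98
(b) Flow regime: laminar (Re < 2300)
(c) Friction factor: f = 64/Re = 64/390.98 = 0.1637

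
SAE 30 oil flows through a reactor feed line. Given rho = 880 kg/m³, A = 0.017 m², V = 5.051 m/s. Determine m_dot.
Formula: \dot{m} = \rho A V
m_dot = 880·0.017·5.051 = 75.56 kg/s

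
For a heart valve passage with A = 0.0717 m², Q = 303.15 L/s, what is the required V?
Formula: Q = A V
Substituting knowns: 303.15 = 0.0717·V·1000
Solving for V: V = (303.15/1000)/0.0717 = 4.228 m/s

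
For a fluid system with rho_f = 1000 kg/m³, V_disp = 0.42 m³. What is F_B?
Formula: F_B = \rho_f g V_{disp}
F_B = 1000·9.81·0.42 = 4120 N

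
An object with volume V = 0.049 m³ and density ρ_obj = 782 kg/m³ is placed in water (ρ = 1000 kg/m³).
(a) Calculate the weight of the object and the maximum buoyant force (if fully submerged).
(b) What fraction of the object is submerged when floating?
(a) W=rho_obj*g*V=782*9.81*0.049=375.9 N; F_B(max)=rho*g*V=1000*9.81*0.049=480.7 N
(b) Floating fraction=rho_obj/rho=782/1000=0.782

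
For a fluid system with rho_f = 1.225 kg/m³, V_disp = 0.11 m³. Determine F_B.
Formula: F_B = \rho_f g V_{disp}
F_B = 1.225·9.81·0.11 = 1.322 N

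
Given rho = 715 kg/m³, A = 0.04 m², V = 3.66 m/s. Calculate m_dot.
Formula: \dot{m} = \rho A V
m_dot = 715·0.04·3.66 = 104.7 kg/s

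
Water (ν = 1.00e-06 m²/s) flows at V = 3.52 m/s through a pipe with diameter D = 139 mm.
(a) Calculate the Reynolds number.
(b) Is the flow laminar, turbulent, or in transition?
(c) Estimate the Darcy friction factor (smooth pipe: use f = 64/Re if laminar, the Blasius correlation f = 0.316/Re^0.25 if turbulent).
(a) Re = V·D/ν = 3.52·0.139/1.00e-06 = 489280
(b) Flow regime: turbulent (Re > 4000)
(c) Friction factor: f = 0.316/Re^0.25 = 0.316/489280^0.25 = 0.01195 (Blasius is strictly valid for Re ≲ 1e5; used here as the smooth-pipe estimate the problem specifies)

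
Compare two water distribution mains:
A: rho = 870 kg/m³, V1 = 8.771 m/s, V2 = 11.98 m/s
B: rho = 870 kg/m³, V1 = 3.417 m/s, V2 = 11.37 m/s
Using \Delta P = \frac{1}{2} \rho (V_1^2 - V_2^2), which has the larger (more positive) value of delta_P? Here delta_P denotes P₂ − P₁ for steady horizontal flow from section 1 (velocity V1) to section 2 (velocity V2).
delta_P(A) = -28.97 kPa, delta_P(B) = -51.16 kPa. Answer: A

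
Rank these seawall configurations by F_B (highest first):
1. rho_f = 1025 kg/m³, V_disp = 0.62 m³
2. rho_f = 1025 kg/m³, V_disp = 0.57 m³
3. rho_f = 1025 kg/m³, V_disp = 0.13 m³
Case 1: F_B = 6234 N
Case 2: F_B = 5731 N
Case 3: F_B = 1307 N
Ranking (highest first): 1, 2, 3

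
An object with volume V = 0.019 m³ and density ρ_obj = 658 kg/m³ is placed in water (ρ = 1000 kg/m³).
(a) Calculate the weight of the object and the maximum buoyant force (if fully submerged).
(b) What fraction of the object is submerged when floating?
(a) W=rho_obj*g*V=658*9.81*0.019=122.6 N; F_B(max)=rho*g*V=1000*9.81*0.019=186.4 N
(b) Floating fraction=rho_obj/rho=658/1000=0.658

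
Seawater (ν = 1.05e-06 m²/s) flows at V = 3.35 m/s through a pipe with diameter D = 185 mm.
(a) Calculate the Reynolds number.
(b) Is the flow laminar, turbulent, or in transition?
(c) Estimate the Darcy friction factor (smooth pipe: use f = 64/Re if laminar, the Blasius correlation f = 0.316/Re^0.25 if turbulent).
(a) Re = V·D/ν = 3.35·0.185/1.05e-06 = 590240
(b) Flow regime: turbulent (Re > 4000)
(c) Friction factor: f = 0.316/Re^0.25 = 0.316/590240^0.25 = 0.0114 (Blasius is strictly valid for Re ≲ 1e5; used here as the smooth-pipe estimate the problem specifies)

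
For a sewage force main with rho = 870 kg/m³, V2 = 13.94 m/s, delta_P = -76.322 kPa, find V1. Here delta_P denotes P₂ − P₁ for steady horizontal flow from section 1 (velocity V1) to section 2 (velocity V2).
Formula: \Delta P = \frac{1}{2} \rho (V_1^2 - V_2^2)
Substituting knowns: -76.322 = 0.5·870·(V1² − 13.94²)/1000
Solving for V1: V1 = √(13.94² + 2·(-76.322·1000)/870) = 4.344 m/s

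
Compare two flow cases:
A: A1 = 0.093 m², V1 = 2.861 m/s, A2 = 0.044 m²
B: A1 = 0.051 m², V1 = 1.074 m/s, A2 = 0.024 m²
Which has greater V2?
V2(A) = 6.047 m/s, V2(B) = 2.282 m/s. Answer: A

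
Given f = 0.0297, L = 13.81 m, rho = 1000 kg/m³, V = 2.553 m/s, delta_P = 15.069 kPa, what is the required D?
Formula: \Delta P = f \frac{L}{D} \frac{\rho V^2}{2}
Substituting knowns: 15.069 = 0.0297·(13.81/D)·0.5·1000·2.553²/1000
Solving for D: D = 0.0297·13.81·0.5·1000·2.553²/(15.069·1000) = 0.0887 m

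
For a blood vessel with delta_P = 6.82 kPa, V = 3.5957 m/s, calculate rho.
Formula: V = \sqrt{\frac{2 \Delta P}{\rho}}
Substituting knowns: 3.5957 = √(2·(6.82·1000)/rho)
Solving for rho: rho = 2·(6.82·1000)/3.5957² = 1055 kg/m³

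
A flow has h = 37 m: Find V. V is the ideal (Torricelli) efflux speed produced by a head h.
Formula: V = \sqrt{2 g h}
V = √(2·9.81·37) = 26.94 m/s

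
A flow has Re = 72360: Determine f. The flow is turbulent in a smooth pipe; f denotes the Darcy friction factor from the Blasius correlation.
Formula: f = \frac{0.316}{Re^{0.25}}
f = 0.316/72360^0.25 = 0.01927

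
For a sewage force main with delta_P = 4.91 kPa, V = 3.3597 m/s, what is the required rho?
Formula: V = \sqrt{\frac{2 \Delta P}{\rho}}
Substituting knowns: 3.3597 = √(2·(4.91·1000)/rho)
Solving for rho: rho = 2·(4.91·1000)/3.3597² = 870 kg/m³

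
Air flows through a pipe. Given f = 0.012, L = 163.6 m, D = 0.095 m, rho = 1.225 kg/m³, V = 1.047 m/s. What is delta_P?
Formula: \Delta P = f \frac{L}{D} \frac{\rho V^2}{2}
delta_P = 0.012·(163.6/0.095)·0.5·1.225·1.047²/1000 = 0.01388 kPa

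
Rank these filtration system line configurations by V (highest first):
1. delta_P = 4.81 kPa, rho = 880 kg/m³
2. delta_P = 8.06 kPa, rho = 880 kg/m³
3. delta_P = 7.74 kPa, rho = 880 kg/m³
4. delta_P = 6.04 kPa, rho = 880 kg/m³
Case 1: V = 3.306 m/s
Case 2: V = 4.28 m/s
Case 3: V = 4.194 m/s
Case 4: V = 3.705 m/s
Ranking (highest first): 2, 3, 4, 1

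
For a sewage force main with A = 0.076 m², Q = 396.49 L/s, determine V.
Formula: Q = A V
Substituting knowns: 396.49 = 0.076·V·1000
Solving for V: V = (396.49/1000)/0.076 = 5.217 m/s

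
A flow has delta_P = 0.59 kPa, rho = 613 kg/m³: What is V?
Formula: V = \sqrt{\frac{2 \Delta P}{\rho}}
V = √(2·(0.59·1000)/613) = 1.387 m/s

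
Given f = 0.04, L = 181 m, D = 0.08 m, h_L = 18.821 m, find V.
Formula: h_L = f \frac{L}{D} \frac{V^2}{2g}
Substituting knowns: 18.821 = 0.04·(181/0.08)·V²/(2·9.81)
Solving for V: V = √(18.821·2·9.81/(0.04·(181/0.08))) = 2.02 m/s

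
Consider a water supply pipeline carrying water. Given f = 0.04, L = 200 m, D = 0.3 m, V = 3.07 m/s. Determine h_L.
Formula: h_L = f \frac{L}{D} \frac{V^2}{2g}
h_L = 0.04·(200/0.3)·3.07²/(2·9.81) = 12.81 m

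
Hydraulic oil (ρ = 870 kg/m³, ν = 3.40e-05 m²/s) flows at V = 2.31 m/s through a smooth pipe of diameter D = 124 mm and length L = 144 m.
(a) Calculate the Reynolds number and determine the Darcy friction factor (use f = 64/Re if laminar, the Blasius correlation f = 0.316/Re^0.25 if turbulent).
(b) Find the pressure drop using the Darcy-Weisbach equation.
(a) Re = V·D/ν = 2.31·0.124/3.40e-05 = 8424.7 → turbulent (Re > 4000); f = 0.316/Re^0.25 = 0.316/8424.7^0.25 = 0.032984
(b) Darcy-Weisbach: ΔP = f·(L/D)·½ρV²/1000 = 0.032984·(144/0.124)·½·870·2.31²/1000 = 88.91 kPa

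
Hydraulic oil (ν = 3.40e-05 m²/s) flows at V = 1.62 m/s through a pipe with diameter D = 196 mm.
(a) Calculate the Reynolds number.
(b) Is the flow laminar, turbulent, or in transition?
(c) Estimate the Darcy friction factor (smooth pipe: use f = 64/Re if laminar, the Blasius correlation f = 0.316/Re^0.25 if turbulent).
(a) Re = V·D/ν = 1.62·0.196/3.40e-05 = 9338.8
(b) Flow regime: turbulent (Re > 4000)
(c) Friction factor: f = 0.316/Re^0.25 = 0.316/9338.8^0.25 = 0.03215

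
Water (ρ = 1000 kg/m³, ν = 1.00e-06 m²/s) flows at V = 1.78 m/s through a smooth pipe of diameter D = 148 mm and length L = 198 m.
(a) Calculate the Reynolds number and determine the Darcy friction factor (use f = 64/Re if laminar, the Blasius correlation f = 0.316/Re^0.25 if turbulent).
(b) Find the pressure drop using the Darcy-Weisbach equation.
(a) Re = V·D/ν = 1.78·0.148/1.00e-06 = 263440 → turbulent (Re > 4000); f = 0.316/Re^0.25 = 0.316/263440^0.25 = 0.013948 (Blasius is strictly valid for Re ≲ 1e5; used here as the smooth-pipe estimate the problem specifies)
(b) Darcy-Weisbach: ΔP = f·(L/D)·½ρV²/1000 = 0.013948·(198/0.148)·½·1000·1.78²/1000 = 29.56 kPa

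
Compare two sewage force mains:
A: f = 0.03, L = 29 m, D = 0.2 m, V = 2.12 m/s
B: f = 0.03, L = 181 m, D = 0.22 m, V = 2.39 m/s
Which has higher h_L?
h_L(A) = 0.9965 m, h_L(B) = 7.186 m. Answer: B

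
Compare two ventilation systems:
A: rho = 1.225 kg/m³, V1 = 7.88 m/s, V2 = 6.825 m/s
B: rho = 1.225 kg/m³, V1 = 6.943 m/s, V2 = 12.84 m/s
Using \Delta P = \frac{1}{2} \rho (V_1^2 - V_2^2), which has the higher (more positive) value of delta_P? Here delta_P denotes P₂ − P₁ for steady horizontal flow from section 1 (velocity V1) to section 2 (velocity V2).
delta_P(A) = 0.009502 kPa, delta_P(B) = -0.07145 kPa. Answer: A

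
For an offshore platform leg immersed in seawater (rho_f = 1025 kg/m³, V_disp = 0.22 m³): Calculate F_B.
Formula: F_B = \rho_f g V_{disp}
F_B = 1025·9.81·0.22 = 2212 N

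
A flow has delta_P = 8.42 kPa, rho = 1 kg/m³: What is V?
Formula: V = \sqrt{\frac{2 \Delta P}{\rho}}
V = √(2·(8.42·1000)/1) = 129.8 m/s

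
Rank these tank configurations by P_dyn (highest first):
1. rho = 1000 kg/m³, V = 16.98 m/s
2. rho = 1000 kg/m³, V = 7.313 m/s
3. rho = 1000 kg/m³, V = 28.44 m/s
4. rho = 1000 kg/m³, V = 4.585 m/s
Case 1: P_dyn = 144.2 kPa
Case 2: P_dyn = 26.74 kPa
Case 3: P_dyn = 404.4 kPa
Case 4: P_dyn = 10.51 kPa
Ranking (highest first): 3, 1, 2, 4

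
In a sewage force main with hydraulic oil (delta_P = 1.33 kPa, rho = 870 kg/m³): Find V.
Formula: V = \sqrt{\frac{2 \Delta P}{\rho}}
V = √(2·(1.33·1000)/870) = 1.749 m/s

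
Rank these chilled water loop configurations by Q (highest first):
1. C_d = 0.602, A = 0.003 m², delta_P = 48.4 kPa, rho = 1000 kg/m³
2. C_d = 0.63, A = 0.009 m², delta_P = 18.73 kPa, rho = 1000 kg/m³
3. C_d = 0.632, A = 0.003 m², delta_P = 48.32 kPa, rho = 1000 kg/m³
Case 1: Q = 17.77 L/s
Case 2: Q = 34.7 L/s
Case 3: Q = 18.64 L/s
Ranking (highest first): 2, 3, 1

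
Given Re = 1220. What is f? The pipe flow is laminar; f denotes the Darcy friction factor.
Formula: f = \frac{64}{Re}
f = 64/1220 = 0.05246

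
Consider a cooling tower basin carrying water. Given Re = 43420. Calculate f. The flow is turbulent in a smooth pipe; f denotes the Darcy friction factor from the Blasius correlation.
Formula: f = \frac{0.316}{Re^{0.25}}
f = 0.316/43420^0.25 = 0.02189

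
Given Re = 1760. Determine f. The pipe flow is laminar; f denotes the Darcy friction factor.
Formula: f = \frac{64}{Re}
f = 64/1760 = 0.03636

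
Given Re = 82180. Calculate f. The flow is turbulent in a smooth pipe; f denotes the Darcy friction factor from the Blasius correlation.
Formula: f = \frac{0.316}{Re^{0.25}}
f = 0.316/82180^0.25 = 0.01866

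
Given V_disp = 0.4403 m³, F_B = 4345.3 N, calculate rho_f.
Formula: F_B = \rho_f g V_{disp}
Substituting knowns: 4345.3 = rho_f·9.81·0.4403
Solving for rho_f: rho_f = 4345.3/(9.81·0.4403) = 1006 kg/m³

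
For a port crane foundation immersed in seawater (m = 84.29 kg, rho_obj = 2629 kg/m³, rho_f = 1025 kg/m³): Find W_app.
Formula: W_{app} = mg\left(1 - \frac{\rho_f}{\rho_{obj}}\right)
W_app = 84.29·9.81·(1 − 1025/2629) = 504.5 N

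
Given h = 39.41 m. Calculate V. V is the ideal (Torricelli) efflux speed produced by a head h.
Formula: V = \sqrt{2 g h}
V = √(2·9.81·39.41) = 27.81 m/s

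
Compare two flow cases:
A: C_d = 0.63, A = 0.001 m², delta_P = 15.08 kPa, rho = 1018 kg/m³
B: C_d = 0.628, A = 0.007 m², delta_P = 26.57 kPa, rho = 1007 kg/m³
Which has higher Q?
Q(A) = 3.429 L/s, Q(B) = 31.93 L/s. Answer: B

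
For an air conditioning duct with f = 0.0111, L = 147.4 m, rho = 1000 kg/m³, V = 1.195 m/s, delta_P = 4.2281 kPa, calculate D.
Formula: \Delta P = f \frac{L}{D} \frac{\rho V^2}{2}
Substituting knowns: 4.2281 = 0.0111·(147.4/D)·0.5·1000·1.195²/1000
Solving for D: D = 0.0111·147.4·0.5·1000·1.195²/(4.2281·1000) = 0.2763 m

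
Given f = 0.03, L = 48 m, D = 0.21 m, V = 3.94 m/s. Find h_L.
Formula: h_L = f \frac{L}{D} \frac{V^2}{2g}
h_L = 0.03·(48/0.21)·3.94²/(2·9.81) = 5.425 m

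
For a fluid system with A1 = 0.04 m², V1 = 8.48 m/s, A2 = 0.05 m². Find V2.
Formula: V_2 = \frac{A_1 V_1}{A_2}
V2 = 0.04·8.48/0.05 = 6.784 m/s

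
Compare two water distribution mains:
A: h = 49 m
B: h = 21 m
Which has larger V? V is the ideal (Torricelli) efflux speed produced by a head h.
V(A) = 31.01 m/s, V(B) = 20.3 m/s. Answer: A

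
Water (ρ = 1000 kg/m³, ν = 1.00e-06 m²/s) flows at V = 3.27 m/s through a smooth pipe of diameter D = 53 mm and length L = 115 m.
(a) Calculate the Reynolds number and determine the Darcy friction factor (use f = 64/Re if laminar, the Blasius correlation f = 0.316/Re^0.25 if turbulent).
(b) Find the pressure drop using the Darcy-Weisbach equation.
(a) Re = V·D/ν = 3.27·0.053/1.00e-06 = 173310 → turbulent (Re > 4000); f = 0.316/Re^0.25 = 0.316/173310^0.25 = 0.015487 (Blasius is strictly valid for Re ≲ 1e5; used here as the smooth-pipe estimate the problem specifies)
(b) Darcy-Weisbach: ΔP = f·(L/D)·½ρV²/1000 = 0.015487·(115/0.053)·½·1000·3.27²/1000 = 179.7 kPa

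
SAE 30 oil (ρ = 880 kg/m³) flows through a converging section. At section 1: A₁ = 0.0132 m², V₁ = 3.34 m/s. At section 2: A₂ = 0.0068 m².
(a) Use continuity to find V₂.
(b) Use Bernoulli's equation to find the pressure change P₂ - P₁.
(a) Continuity: A₁V₁=A₂V₂ -> V₂=A₁V₁/A₂=0.0132*3.34/0.0068=6.48 m/s
(b) Bernoulli: P₂-P₁=0.5*rho*(V₁^2-V₂^2)/1000=0.5*880*(3.34^2-6.48^2)/1000=-13.57 kPa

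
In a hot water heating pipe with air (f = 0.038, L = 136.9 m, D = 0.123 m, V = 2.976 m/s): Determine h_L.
Formula: h_L = f \frac{L}{D} \frac{V^2}{2g}
h_L = 0.038·(136.9/0.123)·2.976²/(2·9.81) = 19.09 m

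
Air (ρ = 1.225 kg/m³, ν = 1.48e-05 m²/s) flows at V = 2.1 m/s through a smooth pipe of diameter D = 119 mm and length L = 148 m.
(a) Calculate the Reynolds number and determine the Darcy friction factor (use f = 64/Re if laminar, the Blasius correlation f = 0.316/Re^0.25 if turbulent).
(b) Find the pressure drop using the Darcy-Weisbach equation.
(a) Re = V·D/ν = 2.1·0.119/1.48e-05 = 16885 → turbulent (Re > 4000); f = 0.316/Re^0.25 = 0.316/16885^0.25 = 0.027721
(b) Darcy-Weisbach: ΔP = f·(L/D)·½ρV²/1000 = 0.027721·(148/0.119)·½·1.225·2.1²/1000 = 0.09313 kPa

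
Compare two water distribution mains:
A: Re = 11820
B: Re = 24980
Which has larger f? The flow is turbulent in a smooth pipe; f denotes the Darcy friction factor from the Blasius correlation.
f(A) = 0.03031, f(B) = 0.02514. Answer: A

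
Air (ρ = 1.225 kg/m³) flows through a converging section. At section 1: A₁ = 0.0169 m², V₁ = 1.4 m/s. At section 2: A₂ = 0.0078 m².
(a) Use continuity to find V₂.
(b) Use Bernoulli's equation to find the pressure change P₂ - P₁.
(a) Continuity: A₁V₁=A₂V₂ -> V₂=A₁V₁/A₂=0.0169*1.4/0.0078=3.03 m/s
(b) Bernoulli: P₂-P₁=0.5*rho*(V₁^2-V₂^2)/1000=0.5*1.225*(1.4^2-3.03^2)/1000=-0.004423 kPa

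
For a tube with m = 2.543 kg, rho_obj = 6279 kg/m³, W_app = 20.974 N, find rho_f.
Formula: W_{app} = mg\left(1 - \frac{\rho_f}{\rho_{obj}}\right)
Substituting knowns: 20.974 = 2.543·9.81·(1 − rho_f/6279)
Solving for rho_f: rho_f = 6279·(1 − 20.974/(2.543·9.81)) = 999.9 kg/m³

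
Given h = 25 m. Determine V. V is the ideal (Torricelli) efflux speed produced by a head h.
Formula: V = \sqrt{2 g h}
V = √(2·9.81·25) = 22.15 m/s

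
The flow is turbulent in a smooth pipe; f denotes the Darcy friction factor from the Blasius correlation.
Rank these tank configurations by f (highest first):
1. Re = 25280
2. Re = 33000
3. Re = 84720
Case 1: f = 0.02506
Case 2: f = 0.02345
Case 3: f = 0.01852
Ranking (highest first): 1, 2, 3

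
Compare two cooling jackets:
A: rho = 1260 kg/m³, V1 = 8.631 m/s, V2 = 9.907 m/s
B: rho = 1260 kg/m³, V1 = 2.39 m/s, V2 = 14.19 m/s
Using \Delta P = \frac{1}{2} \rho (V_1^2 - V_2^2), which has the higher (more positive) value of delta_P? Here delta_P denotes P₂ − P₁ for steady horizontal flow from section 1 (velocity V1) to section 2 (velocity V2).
delta_P(A) = -14.9 kPa, delta_P(B) = -123.3 kPa. Answer: A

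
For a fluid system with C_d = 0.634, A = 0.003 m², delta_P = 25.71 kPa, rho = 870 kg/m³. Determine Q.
Formula: Q = C_d A \sqrt{\frac{2 \Delta P}{\rho}}
Q = 0.634·0.003·√(2·(25.71·1000)/870)·1000 = 14.62 L/s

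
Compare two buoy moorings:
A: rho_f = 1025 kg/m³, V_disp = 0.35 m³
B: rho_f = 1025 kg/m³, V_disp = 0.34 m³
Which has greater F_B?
F_B(A) = 3519 N, F_B(B) = 3419 N. Answer: A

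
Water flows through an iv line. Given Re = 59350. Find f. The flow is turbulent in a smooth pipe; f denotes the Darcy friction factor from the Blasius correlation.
Formula: f = \frac{0.316}{Re^{0.25}}
f = 0.316/59350^0.25 = 0.02025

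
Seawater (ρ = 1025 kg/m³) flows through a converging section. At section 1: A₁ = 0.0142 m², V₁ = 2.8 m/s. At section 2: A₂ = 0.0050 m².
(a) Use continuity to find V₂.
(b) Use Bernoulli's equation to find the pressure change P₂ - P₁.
(a) Continuity: A₁V₁=A₂V₂ -> V₂=A₁V₁/A₂=0.0142*2.8/0.0050=7.95 m/s
(b) Bernoulli: P₂-P₁=0.5*rho*(V₁^2-V₂^2)/1000=0.5*1025*(2.8^2-7.95^2)/1000=-28.37 kPa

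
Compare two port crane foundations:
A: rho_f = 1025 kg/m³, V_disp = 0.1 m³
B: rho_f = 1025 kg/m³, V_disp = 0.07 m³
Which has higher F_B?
F_B(A) = 1006 N, F_B(B) = 703.9 N. Answer: A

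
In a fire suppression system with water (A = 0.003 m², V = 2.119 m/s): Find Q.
Formula: Q = A V
Q = 0.003·2.119·1000 = 6.357 L/s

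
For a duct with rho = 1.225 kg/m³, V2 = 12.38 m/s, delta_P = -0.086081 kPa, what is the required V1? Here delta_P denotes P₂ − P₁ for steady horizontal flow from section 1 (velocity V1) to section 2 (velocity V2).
Formula: \Delta P = \frac{1}{2} \rho (V_1^2 - V_2^2)
Substituting knowns: -0.086081 = 0.5·1.225·(V1² − 12.38²)/1000
Solving for V1: V1 = √(12.38² + 2·(-0.086081·1000)/1.225) = 3.567 m/s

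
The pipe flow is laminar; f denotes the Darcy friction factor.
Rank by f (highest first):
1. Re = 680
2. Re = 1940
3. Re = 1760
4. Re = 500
Case 1: f = 0.09412
Case 2: f = 0.03299
Case 3: f = 0.03636
Case 4: f = 0.128
Ranking (highest first): 4, 1, 3, 2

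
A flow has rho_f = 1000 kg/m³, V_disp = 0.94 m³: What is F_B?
Formula: F_B = \rho_f g V_{disp}
F_B = 1000·9.81·0.94 = 9221 N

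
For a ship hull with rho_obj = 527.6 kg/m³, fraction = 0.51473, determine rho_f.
Formula: f_{sub} = \frac{\rho_{obj}}{\rho_f}
Substituting knowns: 0.51473 = 527.6/rho_f
Solving for rho_f: rho_f = 527.6/0.51473 = 1025 kg/m³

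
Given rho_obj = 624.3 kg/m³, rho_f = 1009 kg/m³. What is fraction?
Formula: f_{sub} = \frac{\rho_{obj}}{\rho_f}
fraction = 624.3/1009 = 0.6187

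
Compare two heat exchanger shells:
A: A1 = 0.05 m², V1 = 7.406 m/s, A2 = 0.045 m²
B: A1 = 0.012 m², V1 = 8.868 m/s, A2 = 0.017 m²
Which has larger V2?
V2(A) = 8.229 m/s, V2(B) = 6.26 m/s. Answer: A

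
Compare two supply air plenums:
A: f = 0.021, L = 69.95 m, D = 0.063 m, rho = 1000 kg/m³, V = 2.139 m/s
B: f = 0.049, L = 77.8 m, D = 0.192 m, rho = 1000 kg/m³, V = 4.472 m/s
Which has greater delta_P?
delta_P(A) = 53.34 kPa, delta_P(B) = 198.5 kPa. Answer: B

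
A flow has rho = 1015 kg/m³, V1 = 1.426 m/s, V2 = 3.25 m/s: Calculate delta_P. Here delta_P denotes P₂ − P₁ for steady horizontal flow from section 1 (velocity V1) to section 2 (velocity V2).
Formula: \Delta P = \frac{1}{2} \rho (V_1^2 - V_2^2)
delta_P = 0.5·1015·(1.426² − 3.25²)/1000 = -4.328 kPa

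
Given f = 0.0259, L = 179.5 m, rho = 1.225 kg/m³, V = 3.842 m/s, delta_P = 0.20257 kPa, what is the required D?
Formula: \Delta P = f \frac{L}{D} \frac{\rho V^2}{2}
Substituting knowns: 0.20257 = 0.0259·(179.5/D)·0.5·1.225·3.842²/1000
Solving for D: D = 0.0259·179.5·0.5·1.225·3.842²/(0.20257·1000) = 0.2075 m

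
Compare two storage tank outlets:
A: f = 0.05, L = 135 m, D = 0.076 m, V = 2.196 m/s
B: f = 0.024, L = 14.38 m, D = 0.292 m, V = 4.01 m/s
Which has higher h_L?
h_L(A) = 21.83 m, h_L(B) = 0.9687 m. Answer: A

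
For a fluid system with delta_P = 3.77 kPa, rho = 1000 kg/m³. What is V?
Formula: V = \sqrt{\frac{2 \Delta P}{\rho}}
V = √(2·(3.77·1000)/1000) = 2.746 m/s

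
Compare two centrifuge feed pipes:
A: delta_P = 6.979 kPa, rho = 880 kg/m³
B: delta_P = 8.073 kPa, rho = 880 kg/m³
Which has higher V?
V(A) = 3.983 m/s, V(B) = 4.283 m/s. Answer: B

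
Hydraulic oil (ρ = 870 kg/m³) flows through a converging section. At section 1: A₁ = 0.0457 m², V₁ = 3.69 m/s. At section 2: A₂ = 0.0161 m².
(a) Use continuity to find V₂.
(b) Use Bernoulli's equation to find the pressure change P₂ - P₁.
(a) Continuity: A₁V₁=A₂V₂ -> V₂=A₁V₁/A₂=0.0457*3.69/0.0161=10.47 m/s
(b) Bernoulli: P₂-P₁=0.5*rho*(V₁^2-V₂^2)/1000=0.5*870*(3.69^2-10.47^2)/1000=-41.76 kPa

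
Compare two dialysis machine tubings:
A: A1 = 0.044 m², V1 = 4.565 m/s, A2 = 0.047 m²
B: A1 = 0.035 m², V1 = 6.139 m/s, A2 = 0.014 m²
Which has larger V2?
V2(A) = 4.274 m/s, V2(B) = 15.35 m/s. Answer: B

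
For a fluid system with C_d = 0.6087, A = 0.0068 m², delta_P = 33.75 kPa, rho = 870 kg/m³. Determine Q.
Formula: Q = C_d A \sqrt{\frac{2 \Delta P}{\rho}}
Q = 0.6087·0.0068·√(2·(33.75·1000)/870)·1000 = 36.46 L/s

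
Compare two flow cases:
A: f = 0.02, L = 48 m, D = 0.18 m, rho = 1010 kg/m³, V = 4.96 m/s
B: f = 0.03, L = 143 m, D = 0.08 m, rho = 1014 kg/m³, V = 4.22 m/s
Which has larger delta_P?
delta_P(A) = 66.26 kPa, delta_P(B) = 484.2 kPa. Answer: B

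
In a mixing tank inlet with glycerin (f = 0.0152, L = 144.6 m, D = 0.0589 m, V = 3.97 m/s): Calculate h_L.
Formula: h_L = f \frac{L}{D} \frac{V^2}{2g}
h_L = 0.0152·(144.6/0.0589)·3.97²/(2·9.81) = 29.98 m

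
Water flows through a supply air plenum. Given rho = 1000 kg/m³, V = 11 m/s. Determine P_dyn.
Formula: P_{dyn} = \frac{1}{2} \rho V^2
P_dyn = 0.5·1000·11²/1000 = 60.5 kPa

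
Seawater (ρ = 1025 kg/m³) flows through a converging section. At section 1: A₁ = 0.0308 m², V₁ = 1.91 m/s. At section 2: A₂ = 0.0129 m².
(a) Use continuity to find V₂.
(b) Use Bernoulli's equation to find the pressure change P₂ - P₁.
(a) Continuity: A₁V₁=A₂V₂ -> V₂=A₁V₁/A₂=0.0308*1.91/0.0129=4.56 m/s
(b) Bernoulli: P₂-P₁=0.5*rho*(V₁^2-V₂^2)/1000=0.5*1025*(1.91^2-4.56^2)/1000=-8.787 kPa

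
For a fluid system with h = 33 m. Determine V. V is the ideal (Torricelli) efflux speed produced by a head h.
Formula: V = \sqrt{2 g h}
V = √(2·9.81·33) = 25.45 m/s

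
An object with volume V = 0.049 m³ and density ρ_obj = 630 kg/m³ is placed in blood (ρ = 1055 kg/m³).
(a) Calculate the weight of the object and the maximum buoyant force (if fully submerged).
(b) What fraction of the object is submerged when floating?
(a) W=rho_obj*g*V=630*9.81*0.049=302.8 N; F_B(max)=rho*g*V=1055*9.81*0.049=507.1 N
(b) Floating fraction=rho_obj/rho=630/1055=0.597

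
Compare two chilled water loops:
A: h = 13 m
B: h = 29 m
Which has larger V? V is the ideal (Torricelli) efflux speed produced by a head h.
V(A) = 15.97 m/s, V(B) = 23.85 m/s. Answer: B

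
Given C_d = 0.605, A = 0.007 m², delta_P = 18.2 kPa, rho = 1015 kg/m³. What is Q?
Formula: Q = C_d A \sqrt{\frac{2 \Delta P}{\rho}}
Q = 0.605·0.007·√(2·(18.2·1000)/1015)·1000 = 25.36 L/s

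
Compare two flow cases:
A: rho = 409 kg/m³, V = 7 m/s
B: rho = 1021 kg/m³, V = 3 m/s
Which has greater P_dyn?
P_dyn(A) = 10.02 kPa, P_dyn(B) = 4.595 kPa. Answer: A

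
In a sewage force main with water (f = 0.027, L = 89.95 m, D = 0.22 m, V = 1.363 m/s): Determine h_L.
Formula: h_L = f \frac{L}{D} \frac{V^2}{2g}
h_L = 0.027·(89.95/0.22)·1.363²/(2·9.81) = 1.045 m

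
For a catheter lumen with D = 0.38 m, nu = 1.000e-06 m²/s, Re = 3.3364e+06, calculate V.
Formula: Re = \frac{V D}{\nu}
Substituting knowns: 3.3364e+06 = V·0.38/1.000e-06
Solving for V: V = 3.3364e+06·1.000e-06/0.38 = 8.78 m/s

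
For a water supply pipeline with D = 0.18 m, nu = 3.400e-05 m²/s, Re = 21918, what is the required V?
Formula: Re = \frac{V D}{\nu}
Substituting knowns: 21918 = V·0.18/3.400e-05
Solving for V: V = 21918·3.400e-05/0.18 = 4.14 m/s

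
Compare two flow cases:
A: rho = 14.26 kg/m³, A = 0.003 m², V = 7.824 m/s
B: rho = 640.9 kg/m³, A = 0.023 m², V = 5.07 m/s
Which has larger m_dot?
m_dot(A) = 0.3347 kg/s, m_dot(B) = 74.74 kg/s. Answer: B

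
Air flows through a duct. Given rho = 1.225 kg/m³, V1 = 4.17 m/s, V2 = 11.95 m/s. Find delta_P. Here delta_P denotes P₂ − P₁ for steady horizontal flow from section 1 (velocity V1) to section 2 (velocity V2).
Formula: \Delta P = \frac{1}{2} \rho (V_1^2 - V_2^2)
delta_P = 0.5·1.225·(4.17² − 11.95²)/1000 = -0.07682 kPa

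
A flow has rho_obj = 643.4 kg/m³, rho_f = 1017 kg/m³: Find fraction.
Formula: f_{sub} = \frac{\rho_{obj}}{\rho_f}
fraction = 643.4/1017 = 0.6326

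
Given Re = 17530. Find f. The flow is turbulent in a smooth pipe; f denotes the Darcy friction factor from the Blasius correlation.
Formula: f = \frac{0.316}{Re^{0.25}}
f = 0.316/17530^0.25 = 0.02746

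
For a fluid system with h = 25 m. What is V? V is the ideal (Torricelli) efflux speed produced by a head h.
Formula: V = \sqrt{2 g h}
V = √(2·9.81·25) = 22.15 m/s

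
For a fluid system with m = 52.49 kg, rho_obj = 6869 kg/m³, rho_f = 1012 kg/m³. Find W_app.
Formula: W_{app} = mg\left(1 - \frac{\rho_f}{\rho_{obj}}\right)
W_app = 52.49·9.81·(1 − 1012/6869) = 439.1 N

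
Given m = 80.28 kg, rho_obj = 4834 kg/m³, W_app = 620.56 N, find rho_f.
Formula: W_{app} = mg\left(1 - \frac{\rho_f}{\rho_{obj}}\right)
Substituting knowns: 620.56 = 80.28·9.81·(1 − rho_f/4834)
Solving for rho_f: rho_f = 4834·(1 − 620.56/(80.28·9.81)) = 1025 kg/m³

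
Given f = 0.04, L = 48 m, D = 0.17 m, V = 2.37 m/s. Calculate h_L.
Formula: h_L = f \frac{L}{D} \frac{V^2}{2g}
h_L = 0.04·(48/0.17)·2.37²/(2·9.81) = 3.233 m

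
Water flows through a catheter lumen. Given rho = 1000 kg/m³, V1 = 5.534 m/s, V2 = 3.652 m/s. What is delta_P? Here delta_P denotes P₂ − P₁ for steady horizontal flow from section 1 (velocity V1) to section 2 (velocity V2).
Formula: \Delta P = \frac{1}{2} \rho (V_1^2 - V_2^2)
delta_P = 0.5·1000·(5.534² − 3.652²)/1000 = 8.644 kPa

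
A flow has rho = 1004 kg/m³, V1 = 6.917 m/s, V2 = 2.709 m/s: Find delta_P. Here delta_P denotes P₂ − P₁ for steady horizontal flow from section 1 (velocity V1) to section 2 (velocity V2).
Formula: \Delta P = \frac{1}{2} \rho (V_1^2 - V_2^2)
delta_P = 0.5·1004·(6.917² − 2.709²)/1000 = 20.33 kPa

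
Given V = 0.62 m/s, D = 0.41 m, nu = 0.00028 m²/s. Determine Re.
Formula: Re = \frac{V D}{\nu}
Re = 0.62·0.41/0.00028 = 907.9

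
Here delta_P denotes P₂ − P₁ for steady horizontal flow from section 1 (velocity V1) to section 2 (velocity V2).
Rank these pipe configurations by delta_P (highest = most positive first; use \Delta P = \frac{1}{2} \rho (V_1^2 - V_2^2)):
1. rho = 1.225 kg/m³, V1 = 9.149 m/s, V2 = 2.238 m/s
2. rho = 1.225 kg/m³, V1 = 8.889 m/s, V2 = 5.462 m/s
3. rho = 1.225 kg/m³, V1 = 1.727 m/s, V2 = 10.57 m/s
Case 1: delta_P = 0.0482 kPa
Case 2: delta_P = 0.03012 kPa
Case 3: delta_P = -0.0666 kPa
Ranking (highest first): 1, 2, 3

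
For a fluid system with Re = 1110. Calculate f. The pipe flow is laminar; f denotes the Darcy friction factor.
Formula: f = \frac{64}{Re}
f = 64/1110 = 0.05766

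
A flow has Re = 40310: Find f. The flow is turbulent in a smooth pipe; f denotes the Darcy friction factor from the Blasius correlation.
Formula: f = \frac{0.316}{Re^{0.25}}
f = 0.316/40310^0.25 = 0.0223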